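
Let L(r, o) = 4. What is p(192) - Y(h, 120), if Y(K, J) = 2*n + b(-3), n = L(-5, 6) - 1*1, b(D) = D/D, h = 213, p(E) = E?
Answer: 185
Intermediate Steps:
b(D) = 1
n = 3 (n = 4 - 1*1 = 4 - 1 = 3)
Y(K, J) = 7 (Y(K, J) = 2*3 + 1 = 6 + 1 = 7)
p(192) - Y(h, 120) = 192 - 1*7 = 192 - 7 = 185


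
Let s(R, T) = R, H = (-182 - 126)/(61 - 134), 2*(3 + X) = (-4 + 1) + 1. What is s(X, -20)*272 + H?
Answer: -79116/73 ≈ -1083.8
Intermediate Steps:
X = -4 (X = -3 + ((-4 + 1) + 1)/2 = -3 + (-3 + 1)/2 = -3 + (½)*(-2) = -3 - 1 = -4)
H = 308/73 (H = -308/(-73) = -308*(-1/73) = 308/73 ≈ 4.2192)
s(X, -20)*272 + H = -4*272 + 308/73 = -1088 + 308/73 = -79116/73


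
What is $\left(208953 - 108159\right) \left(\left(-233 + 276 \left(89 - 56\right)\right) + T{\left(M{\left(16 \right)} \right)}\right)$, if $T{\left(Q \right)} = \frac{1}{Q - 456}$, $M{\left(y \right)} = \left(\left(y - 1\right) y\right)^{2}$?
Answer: $\frac{8519663263799}{9524} \approx 8.9455 \cdot 10^{8}$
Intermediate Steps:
$M{\left(y \right)} = y^{2} \left(-1 + y\right)^{2}$ ($M{\left(y \right)} = \left(\left(-1 + y\right) y\right)^{2} = \left(y \left(-1 + y\right)\right)^{2} = y^{2} \left(-1 + y\right)^{2}$)
$T{\left(Q \right)} = \frac{1}{-456 + Q}$
$\left(208953 - 108159\right) \left(\left(-233 + 276 \left(89 - 56\right)\right) + T{\left(M{\left(16 \right)} \right)}\right) = \left(208953 - 108159\right) \left(\left(-233 + 276 \left(89 - 56\right)\right) + \frac{1}{-456 + 16^{2} \left(-1 + 16\right)^{2}}\right) = 100794 \left(\left(-233 + 276 \left(89 - 56\right)\right) + \frac{1}{-456 + 256 \cdot 15^{2}}\right) = 100794 \left(\left(-233 + 276 \cdot 33\right) + \frac{1}{-456 + 256 \cdot 225}\right) = 100794 \left(\left(-233 + 9108\right) + \frac{1}{-456 + 57600}\right) = 100794 \left(8875 + \frac{1}{57144}\right) = 100794 \cdot \frac{507153001}{57144} = \frac{8519663263799}{9524}$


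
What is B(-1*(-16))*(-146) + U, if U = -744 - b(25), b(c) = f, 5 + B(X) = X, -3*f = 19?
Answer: -7031/3 ≈ -2343.7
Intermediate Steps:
f = -19/3 (f = -1/3*19 = -19/3 ≈ -6.3333)
B(X) = -5 + X
b(c) = -19/3
U = -2213/3 (U = -744 - 1*(-19/3) = -744 + 19/3 = -2213/3 ≈ -737.67)
B(-1*(-16))*(-146) + U = (-5 - 1*(-16))*(-146) - 2213/3 = (-5 + 16)*(-146) - 2213/3 = 11*(-146) - 2213/3 = -1606 - 2213/3 = -7031/3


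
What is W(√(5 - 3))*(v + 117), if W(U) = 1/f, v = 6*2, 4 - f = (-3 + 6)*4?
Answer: -129/8 ≈ -16.125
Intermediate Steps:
f = -8 (f = 4 - (-3 + 6)*4 = 4 - 3*4 = 4 - 1*12 = 4 - 12 = -8)
v = 12
W(U) = -⅛ (W(U) = 1/(-8) = -⅛)
W(√(5 - 3))*(v + 117) = -(12 + 117)/8 = -⅛*129 = -129/8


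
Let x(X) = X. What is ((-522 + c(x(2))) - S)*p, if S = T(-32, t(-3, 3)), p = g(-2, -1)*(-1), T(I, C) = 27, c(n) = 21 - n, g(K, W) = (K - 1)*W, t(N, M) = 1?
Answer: 1590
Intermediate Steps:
g(K, W) = W*(-1 + K) (g(K, W) = (-1 + K)*W = W*(-1 + K))
p = -3 (p = -(-1 - 2)*(-1) = -1*(-3)*(-1) = 3*(-1) = -3)
S = 27
((-522 + c(x(2))) - S)*p = ((-522 + (21 - 1*2)) - 1*27)*(-3) = ((-522 + (21 - 2)) - 27)*(-3) = ((-522 + 19) - 27)*(-3) = (-503 - 27)*(-3) = -530*(-3) = 1590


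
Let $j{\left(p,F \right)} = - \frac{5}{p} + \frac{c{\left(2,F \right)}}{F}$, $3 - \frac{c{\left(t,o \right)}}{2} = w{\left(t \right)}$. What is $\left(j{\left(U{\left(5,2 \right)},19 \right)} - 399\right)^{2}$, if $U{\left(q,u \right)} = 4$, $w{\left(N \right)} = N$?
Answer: $\frac{924828921}{5776} \approx 1.6012 \cdot 10^{5}$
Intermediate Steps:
$c{\left(t,o \right)} = 6 - 2 t$
$j{\left(p,F \right)} = - \frac{5}{p} + \frac{2}{F}$ ($j{\left(p,F \right)} = - \frac{5}{p} + \frac{6 - 4}{F} = - \frac{5}{p} + \frac{2}{F}$)
$\left(j{\left(U{\left(5,2 \right)},19 \right)} - 399\right)^{2} = \left(\left(- \frac{5}{4} + \frac{2}{19}\right) - 399\right)^{2} = \left(- \frac{87}{76} - 399\right)^{2} = \left(- \frac{30411}{76}\right)^{2} = \frac{924828921}{5776}$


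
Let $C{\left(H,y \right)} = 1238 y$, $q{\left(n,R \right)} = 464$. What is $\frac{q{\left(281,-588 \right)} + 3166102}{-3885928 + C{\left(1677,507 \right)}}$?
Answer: $- \frac{1583283}{1629131} \approx -0.97186$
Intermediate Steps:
$\frac{q{\left(281,-588 \right)} + 3166102}{-3885928 + C{\left(1677,507 \right)}} = \frac{464 + 3166102}{-3885928 + 1238 \cdot 507} = \frac{3166566}{-3885928 + 627666} = \frac{3166566}{-3258262} = 3166566 \left(- \frac{1}{3258262}\right) = - \frac{1583283}{1629131}$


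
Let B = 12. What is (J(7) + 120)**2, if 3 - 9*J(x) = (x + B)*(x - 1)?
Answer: 104329/9 ≈ 11592.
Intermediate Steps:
J(x) = 1/3 - (-1 + x)*(12 + x)/9 (J(x) = 1/3 - (x + 12)*(x - 1)/9 = 1/3 - (12 + x)*(-1 + x)/9 = 1/3 - (-1 + x)*(12 + x)/9)
(J(7) + 120)**2 = ((5/3 - 11/9*7 - 1/9*7**2) + 120)**2 = ((5/3 - 77/9 - 1/9*49) + 120)**2 = ((5/3 - 77/9 - 49/9) + 120)**2 = (-37/3 + 120)**2 = (323/3)**2 = 104329/9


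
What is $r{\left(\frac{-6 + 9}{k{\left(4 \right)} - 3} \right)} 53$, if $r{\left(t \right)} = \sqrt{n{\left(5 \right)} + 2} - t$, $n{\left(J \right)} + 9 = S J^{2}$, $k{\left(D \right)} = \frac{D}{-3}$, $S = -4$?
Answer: $\frac{477}{13} + 53 i \sqrt{107} \approx 36.692 + 548.24 i$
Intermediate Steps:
$k{\left(D \right)} = - \frac{D}{3}$ ($k{\left(D \right)} = D \left(- \frac{1}{3}\right) = - \frac{D}{3}$)
$n{\left(J \right)} = -9 - 4 J^{2}$
$r{\left(t \right)} = - t + i \sqrt{107}$ ($r{\left(t \right)} = \sqrt{\left(-9 - 4 \cdot 5^{2}\right) + 2} - t = \sqrt{\left(-9 - 100\right) + 2} - t = \sqrt{-109 + 2} - t = \sqrt{-107} - t = i \sqrt{107} - t = - t + i \sqrt{107}$)
$r{\left(\frac{-6 + 9}{k{\left(4 \right)} - 3} \right)} 53 = \left(- \frac{-6 + 9}{\left(- \frac{1}{3}\right) 4 - 3} + i \sqrt{107}\right) 53 = \left(- \frac{3}{- \frac{4}{3} - 3} + i \sqrt{107}\right) 53 = \left(- \frac{3}{- \frac{13}{3}} + i \sqrt{107}\right) 53 = \left(- \frac{3 \left(-3\right)}{13} + i \sqrt{107}\right) 53 = \left(\left(-1\right) \left(- \frac{9}{13}\right) + i \sqrt{107}\right) 53 = \left(\frac{9}{13} + i \sqrt{107}\right) 53 = \frac{477}{13} + 53 i \sqrt{107}$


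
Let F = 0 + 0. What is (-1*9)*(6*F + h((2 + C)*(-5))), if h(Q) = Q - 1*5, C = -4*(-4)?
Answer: 855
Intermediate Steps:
C = 16
F = 0
h(Q) = -5 + Q (h(Q) = Q - 5 = -5 + Q)
(-1*9)*(6*F + h((2 + C)*(-5))) = (-1*9)*(6*0 + (-5 + (2 + 16)*(-5))) = -9*(0 + (-5 + 18*(-5))) = -9*(0 + (-5 - 90)) = -9*(0 - 95) = -9*(-95) = 855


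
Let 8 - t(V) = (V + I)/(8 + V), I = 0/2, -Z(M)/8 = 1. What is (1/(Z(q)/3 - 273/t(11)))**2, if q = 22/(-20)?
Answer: 19881/30946969 ≈ 0.00064242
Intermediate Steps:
q = -11/10 (q = 22*(-1/20) = -11/10 ≈ -1.1000)
Z(M) = -8 (Z(M) = -8*1 = -8)
I = 0 (I = 0*(1/2) = 0)
t(V) = 8 - V/(8 + V) (t(V) = 8 - (V + 0)/(8 + V) = 8 - V/(8 + V))
(1/(Z(q)/3 - 273/t(11)))**2 = (1/(-8/3 - 273*(8 + 11)/(64 + 7*11)))**2 = (1/(-8*1/3 - 273*19/(64 + 77)))**2 = (1/(-8/3 - 273/((1/19)*141)))**2 = (1/(-8/3 - 273/141/19))**2 = (1/(-8/3 - 273*19/141))**2 = (1/(-8/3 - 1729/47))**2 = (1/(-5563/141))**2 = (-141/5563)**2 = 19881/30946969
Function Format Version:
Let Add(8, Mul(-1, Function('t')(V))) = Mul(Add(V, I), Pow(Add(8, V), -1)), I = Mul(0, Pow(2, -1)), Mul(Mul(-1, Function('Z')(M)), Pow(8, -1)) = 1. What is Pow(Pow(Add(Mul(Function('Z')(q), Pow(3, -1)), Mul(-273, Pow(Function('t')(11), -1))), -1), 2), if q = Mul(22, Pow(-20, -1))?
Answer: Rational(19881, 30946969) ≈ 0.00064242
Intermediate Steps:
q = Rational(-11, 10) (q = Mul(22, Rational(-1, 20)) = Rational(-11, 10) ≈ -1.1000)
Function('Z')(M) = -8 (Function('Z')(M) = Mul(-8, 1) = -8)
I = 0 (I = Mul(0, Rational(1, 2)) = 0)
Function('t')(V) = Add(8, Mul(-1, V, Pow(Add(8, V), -1))) (Function('t')(V) = Add(8, Mul(-1, Mul(Add(V, 0), Pow(Add(8, V), -1)))) = Add(8, Mul(-1, Mul(V, Pow(Add(8, V), -1)))) = Add(8, Mul(-1, V, Pow(Add(8, V), -1))))
Pow(Pow(Add(Mul(Function('Z')(q), Pow(3, -1)), Mul(-273, Pow(Function('t')(11), -1))), -1), 2) = Pow(Pow(Add(Mul(-8, Pow(3, -1)), Mul(-273, Pow(Mul(Pow(Add(8, 11), -1), Add(64, Mul(7, 11))), -1))), -1), 2) = Pow(Pow(Add(Mul(-8, Rational(1, 3)), Mul(-273, Pow(Mul(Pow(19, -1), Add(64, 77)), -1))), -1), 2) = Pow(Pow(Add(Rational(-8, 3), Mul(-273, Pow(Mul(Rational(1, 19), 141), -1))), -1), 2) = Pow(Pow(Add(Rational(-8, 3), Mul(-273, Pow(Rational(141, 19), -1))), -1), 2) = Pow(Pow(Add(Rational(-8, 3), Mul(-273, Rational(19, 141))), -1), 2) = Pow(Pow(Add(Rational(-8, 3), Rational(-1729, 47)), -1), 2) = Pow(Pow(Rational(-5563, 141), -1), 2) = Pow(Rational(-141, 5563), 2) = Rational(19881, 30946969)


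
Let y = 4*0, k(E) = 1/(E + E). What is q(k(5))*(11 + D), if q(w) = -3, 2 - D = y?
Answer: -39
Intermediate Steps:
k(E) = 1/(2*E)
y = 0
D = 2 (D = 2 - 1*0 = 2 + 0 = 2)
q(k(5))*(11 + D) = -3*(11 + 2) = -3*13 = -39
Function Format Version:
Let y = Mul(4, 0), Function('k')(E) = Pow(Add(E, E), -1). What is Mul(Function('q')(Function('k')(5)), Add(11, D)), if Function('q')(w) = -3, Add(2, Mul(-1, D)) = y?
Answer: -39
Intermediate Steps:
Function('k')(E) = Mul(Rational(1, 2), Pow(E, -1)) (Function('k')(E) = Pow(Mul(2, E), -1) = Mul(Rational(1, 2), Pow(E, -1)))
y = 0
D = 2 (D = Add(2, Mul(-1, 0)) = Add(2, 0) = 2)
Mul(Function('q')(Function('k')(5)), Add(11, D)) = Mul(-3, Add(11, 2)) = Mul(-3, 13) = -39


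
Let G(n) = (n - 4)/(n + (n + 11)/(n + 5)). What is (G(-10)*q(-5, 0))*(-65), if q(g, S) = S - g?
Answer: -22750/51 ≈ -446.08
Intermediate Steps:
G(n) = (-4 + n)/(n + (11 + n)/(5 + n))
(G(-10)*q(-5, 0))*(-65) = (((-20 - 10 + (-10)²)/(11 + (-10)² + 6*(-10)))*(0 - 1*(-5)))*(-65) = (((-20 - 10 + 100)/(11 + 100 - 60))*(0 + 5))*(-65) = ((70/51)*5)*(-65) = (350/51)*(-65) = -22750/51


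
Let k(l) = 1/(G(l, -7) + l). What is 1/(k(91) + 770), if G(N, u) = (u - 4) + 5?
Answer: 85/65451 ≈ 0.0012987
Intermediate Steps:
G(N, u) = 1 + u (G(N, u) = (-4 + u) + 5 = 1 + u)
k(l) = 1/(-6 + l) (k(l) = 1/((1 - 7) + l) = 1/(-6 + l))
1/(k(91) + 770) = 1/(1/(-6 + 91) + 770) = 1/(1/85 + 770) = 1/(65451/85) = 85/65451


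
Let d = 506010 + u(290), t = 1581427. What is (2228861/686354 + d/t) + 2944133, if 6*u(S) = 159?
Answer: 84095290116517489/28563651241 ≈ 2.9441e+6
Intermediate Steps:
u(S) = 53/2 (u(S) = (⅙)*159 = 53/2)
d = 1012073/2 (d = 506010 + 53/2 = 1012073/2 ≈ 5.0604e+5)
(2228861/686354 + d/t) + 2944133 = (2228861/686354 + (1012073/2)/1581427) + 2944133 = (2228861*(1/686354) + (1012073/2)*(1/1581427)) + 2944133 = (2228861/686354 + 53267/166466) + 2944133 = 101897398436/28563651241 + 2944133 = 84095290116517489/28563651241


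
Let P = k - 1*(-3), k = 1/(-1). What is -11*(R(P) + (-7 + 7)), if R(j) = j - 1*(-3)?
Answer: -55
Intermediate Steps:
k = -1
P = 2 (P = -1 - 1*(-3) = -1 + 3 = 2)
R(j) = 3 + j (R(j) = j + 3 = 3 + j)
-11*(R(P) + (-7 + 7)) = -11*((3 + 2) + (-7 + 7)) = -11*(5 + 0) = -11*5 = -55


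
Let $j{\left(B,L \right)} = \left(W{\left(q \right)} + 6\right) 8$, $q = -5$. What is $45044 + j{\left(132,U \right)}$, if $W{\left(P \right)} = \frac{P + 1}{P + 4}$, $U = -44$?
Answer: $45124$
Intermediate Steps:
$W{\left(P \right)} = \frac{1 + P}{4 + P}$
$j{\left(B,L \right)} = 80$ ($j{\left(B,L \right)} = \left(\frac{1 - 5}{4 - 5} + 6\right) 8 = \left(\frac{1}{-1} \left(-4\right) + 6\right) 8 = \left(\left(-1\right) \left(-4\right) + 6\right) 8 = \left(4 + 6\right) 8 = 10 \cdot 8 = 80$)
$45044 + j{\left(132,U \right)} = 45044 + 80 = 45124$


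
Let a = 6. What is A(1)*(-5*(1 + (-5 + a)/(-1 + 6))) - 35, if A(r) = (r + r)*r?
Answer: -47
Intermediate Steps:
A(r) = 2*r² (A(r) = (2*r)*r = 2*r²)
A(1)*(-5*(1 + (-5 + a)/(-1 + 6))) - 35 = (2*1²)*(-5*(1 + (-5 + 6)/(-1 + 6))) - 35 = (2*1)*(-5*(1 + 1/5)) - 35 = 2*(-5*(1 + 1*(⅕))) - 35 = 2*(-5*(1 + ⅕)) - 35 = 2*(-5*6/5) - 35 = 2*(-6) - 35 = -12 - 35 = -47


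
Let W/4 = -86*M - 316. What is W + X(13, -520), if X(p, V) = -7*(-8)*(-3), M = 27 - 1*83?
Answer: 17832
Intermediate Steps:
M = -56 (M = 27 - 83 = -56)
X(p, V) = -168 (X(p, V) = 56*(-3) = -168)
W = 18000 (W = 4*(-86*(-56) - 316) = 4*(4816 - 316) = 4*4500 = 18000)
W + X(13, -520) = 18000 - 168 = 17832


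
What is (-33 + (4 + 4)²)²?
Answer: 961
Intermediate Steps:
(-33 + (4 + 4)²)² = (-33 + 8²)² = (-33 + 64)² = 31² = 961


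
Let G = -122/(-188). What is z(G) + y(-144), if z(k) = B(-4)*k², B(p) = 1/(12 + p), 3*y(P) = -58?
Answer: -4088741/212064 ≈ -19.281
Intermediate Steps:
G = 61/94 (G = -122*(-1/188) = 61/94 ≈ 0.64894)
y(P) = -58/3 (y(P) = (⅓)*(-58) = -58/3)
z(k) = k²/8 (z(k) = k²/(12 - 4) = k²/8)
z(G) + y(-144) = (61/94)²/8 - 58/3 = (⅛)*(3721/8836) - 58/3 = 3721/70688 - 58/3 = -4088741/212064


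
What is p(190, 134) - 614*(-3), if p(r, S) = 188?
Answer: 2030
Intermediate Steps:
p(190, 134) - 614*(-3) = 188 - 614*(-3) = 188 - 1*(-1842) = 188 + 1842 = 2030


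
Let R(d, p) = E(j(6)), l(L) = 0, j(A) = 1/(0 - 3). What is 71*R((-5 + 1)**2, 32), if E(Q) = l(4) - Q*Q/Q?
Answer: 71/3 ≈ 23.667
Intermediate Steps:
j(A) = -1/3 (j(A) = 1/(-3) = -1/3)
E(Q) = -Q (E(Q) = 0 - Q*Q/Q = 0 - Q**2/Q = 0 - Q = -Q)
R(d, p) = 1/3 (R(d, p) = -1*(-1/3) = 1/3)
71*R((-5 + 1)**2, 32) = 71*(1/3) = 71/3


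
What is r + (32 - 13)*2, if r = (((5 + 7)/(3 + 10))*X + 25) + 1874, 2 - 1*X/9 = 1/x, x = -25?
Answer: 635033/325 ≈ 1953.9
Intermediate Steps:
X = 459/25 (X = 18 - 9/(-25) = 18 - 9*(-1/25) = 18 + 9/25 = 459/25 ≈ 18.360)
r = 622683/325 (r = (((5 + 7)/(3 + 10))*(459/25) + 25) + 1874 = ((12/13)*(459/25) + 25) + 1874 = (5508/325 + 25) + 1874 = 13633/325 + 1874 = 622683/325 ≈ 1915.9)
r + (32 - 13)*2 = 622683/325 + (32 - 13)*2 = 622683/325 + 19*2 = 622683/325 + 38 = 635033/325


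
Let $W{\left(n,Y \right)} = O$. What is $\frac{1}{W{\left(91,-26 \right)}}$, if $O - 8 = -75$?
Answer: $- \frac{1}{67} \approx -0.014925$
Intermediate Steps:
$O = -67$ ($O = 8 - 75 = -67$)
$W{\left(n,Y \right)} = -67$
$\frac{1}{W{\left(91,-26 \right)}} = \frac{1}{-67} = - \frac{1}{67}$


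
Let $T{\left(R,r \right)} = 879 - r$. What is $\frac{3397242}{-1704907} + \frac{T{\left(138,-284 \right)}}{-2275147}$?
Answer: $- \frac{7731207751415}{3878914046329} \approx -1.9931$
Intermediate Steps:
$\frac{3397242}{-1704907} + \frac{T{\left(138,-284 \right)}}{-2275147} = \frac{3397242}{-1704907} + \frac{879 - -284}{-2275147} = 3397242 \left(- \frac{1}{1704907}\right) + \left(879 + 284\right) \left(- \frac{1}{2275147}\right) = - \frac{3397242}{1704907} + 1163 \left(- \frac{1}{2275147}\right) = - \frac{3397242}{1704907} - \frac{1163}{2275147} = - \frac{7731207751415}{3878914046329}$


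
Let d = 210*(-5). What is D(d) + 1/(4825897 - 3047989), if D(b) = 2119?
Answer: 3767387053/1777908 ≈ 2119.0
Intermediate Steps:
d = -1050
D(d) + 1/(4825897 - 3047989) = 2119 + 1/(4825897 - 3047989) = 2119 + 1/1777908 = 3767387053/1777908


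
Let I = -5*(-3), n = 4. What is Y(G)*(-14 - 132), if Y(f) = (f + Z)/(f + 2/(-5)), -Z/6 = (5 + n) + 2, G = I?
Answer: 510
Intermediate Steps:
I = 15
G = 15
Z = -66 (Z = -6*((5 + 4) + 2) = -6*(9 + 2) = -6*11 = -66)
Y(f) = (-66 + f)/(-⅖ + f) (Y(f) = (f - 66)/(f + 2/(-5)) = (-66 + f)/(f + 2*(-⅕)) = (-66 + f)/(f - ⅖) = (-66 + f)/(-⅖ + f))
Y(G)*(-14 - 132) = (5*(-66 + 15)/(-2 + 5*15))*(-14 - 132) = (5*(-51)/(-2 + 75))*(-146) = (5*(-51)/73)*(-146) = (5*(1/73)*(-51))*(-146) = -255/73*(-146) = 510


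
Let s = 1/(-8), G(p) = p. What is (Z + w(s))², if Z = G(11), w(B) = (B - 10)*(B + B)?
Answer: 187489/1024 ≈ 183.09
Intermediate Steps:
s = -⅛ ≈ -0.12500
w(B) = 2*B*(-10 + B) (w(B) = (-10 + B)*(2*B) = 2*B*(-10 + B))
Z = 11
(Z + w(s))² = (11 + 2*(-⅛)*(-10 - ⅛))² = (11 + 2*(-⅛)*(-81/8))² = (11 + 81/32)² = (433/32)² = 187489/1024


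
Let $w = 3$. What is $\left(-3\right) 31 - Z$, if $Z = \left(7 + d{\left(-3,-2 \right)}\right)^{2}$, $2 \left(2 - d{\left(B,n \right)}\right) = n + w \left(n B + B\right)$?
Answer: $- \frac{493}{4} \approx -123.25$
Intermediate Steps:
$d{\left(B,n \right)} = 2 - \frac{3 B}{2} - \frac{n}{2} - \frac{3 B n}{2}$ ($d{\left(B,n \right)} = 2 - \frac{n + 3 \left(n B + B\right)}{2} = 2 - \frac{n + 3 \left(B n + B\right)}{2} = 2 - \frac{n + 3 \left(B + B n\right)}{2} = 2 - \frac{n + \left(3 B + 3 B n\right)}{2} = 2 - \frac{n + 3 B + 3 B n}{2} = 2 - \left(\frac{n}{2} + \frac{3 B}{2} + \frac{3 B n}{2}\right) = 2 - \frac{3 B}{2} - \frac{n}{2} - \frac{3 B n}{2}$)
$Z = \frac{121}{4}$ ($Z = \left(7 - \left(- \frac{15}{2} + 9\right)\right)^{2} = \left(7 + \left(2 + \frac{9}{2} + 1 - 9\right)\right)^{2} = \left(7 - \frac{3}{2}\right)^{2} = \left(\frac{11}{2}\right)^{2} = \frac{121}{4} \approx 30.25$)
$\left(-3\right) 31 - Z = \left(-3\right) 31 - \frac{121}{4} = -93 - \frac{121}{4} = - \frac{493}{4}$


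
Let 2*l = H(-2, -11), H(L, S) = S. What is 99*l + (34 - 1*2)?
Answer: -1025/2 ≈ -512.50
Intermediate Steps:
l = -11/2 (l = (½)*(-11) = -11/2 ≈ -5.5000)
99*l + (34 - 1*2) = 99*(-11/2) + (34 - 1*2) = -1089/2 + (34 - 2) = -1089/2 + 32 = -1025/2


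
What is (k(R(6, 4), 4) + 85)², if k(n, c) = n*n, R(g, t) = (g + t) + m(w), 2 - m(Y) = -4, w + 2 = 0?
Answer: 116281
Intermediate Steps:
w = -2 (w = -2 + 0 = -2)
m(Y) = 6 (m(Y) = 2 - 1*(-4) = 2 + 4 = 6)
R(g, t) = 6 + g + t (R(g, t) = (g + t) + 6 = 6 + g + t)
k(n, c) = n²
(k(R(6, 4), 4) + 85)² = ((6 + 6 + 4)² + 85)² = (16² + 85)² = (256 + 85)² = 341² = 116281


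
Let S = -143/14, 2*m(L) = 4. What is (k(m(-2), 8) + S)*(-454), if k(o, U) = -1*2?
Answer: 38817/7 ≈ 5545.3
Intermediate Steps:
m(L) = 2 (m(L) = (½)*4 = 2)
k(o, U) = -2
S = -143/14 (S = -143*1/14 = -143/14 ≈ -10.214)
(k(m(-2), 8) + S)*(-454) = (-2 - 143/14)*(-454) = -171/14*(-454) = 38817/7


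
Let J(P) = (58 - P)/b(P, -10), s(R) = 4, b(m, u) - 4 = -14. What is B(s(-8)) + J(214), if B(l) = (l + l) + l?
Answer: 138/5 ≈ 27.600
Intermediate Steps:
b(m, u) = -10 (b(m, u) = 4 - 14 = -10)
J(P) = -29/5 + P/10 (J(P) = (58 - P)/(-10) = (58 - P)*(-⅒) = -29/5 + P/10)
B(l) = 3*l (B(l) = 2*l + l = 3*l)
B(s(-8)) + J(214) = 3*4 + (-29/5 + (⅒)*214) = 12 + (-29/5 + 107/5) = 12 + 78/5 = 138/5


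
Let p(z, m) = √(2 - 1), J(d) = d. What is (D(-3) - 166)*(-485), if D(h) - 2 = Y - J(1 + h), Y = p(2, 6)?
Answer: 78085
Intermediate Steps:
p(z, m) = 1 (p(z, m) = √1 = 1)
Y = 1
D(h) = 2 - h (D(h) = 2 + (1 - (1 + h)) = 2 + (1 + (-1 - h)) = 2 - h)
(D(-3) - 166)*(-485) = ((2 - 1*(-3)) - 166)*(-485) = ((2 + 3) - 166)*(-485) = (5 - 166)*(-485) = -161*(-485) = 78085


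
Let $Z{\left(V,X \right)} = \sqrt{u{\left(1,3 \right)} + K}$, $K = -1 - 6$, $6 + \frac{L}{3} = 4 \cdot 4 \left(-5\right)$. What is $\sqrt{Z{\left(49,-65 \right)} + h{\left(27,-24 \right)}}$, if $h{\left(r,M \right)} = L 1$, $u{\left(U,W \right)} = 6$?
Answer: $\sqrt{-258 + i} \approx 0.0311 + 16.062 i$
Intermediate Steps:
$L = -258$ ($L = -18 + 3 \cdot 4 \cdot 4 \left(-5\right) = -18 + 3 \cdot 16 \left(-5\right) = -18 + 3 \left(-80\right) = -18 - 240 = -258$)
$K = -7$
$h{\left(r,M \right)} = -258$ ($h{\left(r,M \right)} = \left(-258\right) 1 = -258$)
$Z{\left(V,X \right)} = i$ ($Z{\left(V,X \right)} = \sqrt{6 - 7} = \sqrt{-1} = i$)
$\sqrt{Z{\left(49,-65 \right)} + h{\left(27,-24 \right)}} = \sqrt{i - 258} = \sqrt{-258 + i}$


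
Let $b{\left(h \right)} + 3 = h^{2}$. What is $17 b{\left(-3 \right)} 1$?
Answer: $102$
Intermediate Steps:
$b{\left(h \right)} = -3 + h^{2}$
$17 b{\left(-3 \right)} 1 = 17 \left(-3 + \left(-3\right)^{2}\right) 1 = 17 \left(-3 + 9\right) 1 = 17 \cdot 6 \cdot 1 = 102 \cdot 1 = 102$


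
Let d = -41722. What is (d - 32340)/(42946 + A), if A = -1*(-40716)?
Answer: -37031/41831 ≈ -0.88525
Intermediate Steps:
A = 40716
(d - 32340)/(42946 + A) = (-41722 - 32340)/(42946 + 40716) = -74062/83662 = -74062*1/83662 = -37031/41831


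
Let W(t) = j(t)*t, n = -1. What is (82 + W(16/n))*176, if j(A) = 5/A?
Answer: 15312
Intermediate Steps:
W(t) = 5 (W(t) = (5/t)*t = 5)
(82 + W(16/n))*176 = (82 + 5)*176 = 87*176 = 15312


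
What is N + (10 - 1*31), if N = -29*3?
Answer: -108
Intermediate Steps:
N = -87
N + (10 - 1*31) = -87 + (10 - 1*31) = -87 + (10 - 31) = -87 - 21 = -108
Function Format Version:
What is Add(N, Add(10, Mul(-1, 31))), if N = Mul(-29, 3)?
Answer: -108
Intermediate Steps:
N = -87
Add(N, Add(10, Mul(-1, 31))) = Add(-87, Add(10, Mul(-1, 31))) = Add(-87, Add(10, -31)) = Add(-87, -21) = -108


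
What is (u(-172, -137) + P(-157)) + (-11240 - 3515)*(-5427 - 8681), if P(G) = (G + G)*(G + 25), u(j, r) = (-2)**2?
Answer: 208204992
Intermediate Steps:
u(j, r) = 4
P(G) = 2*G*(25 + G) (P(G) = (2*G)*(25 + G) = 2*G*(25 + G))
(u(-172, -137) + P(-157)) + (-11240 - 3515)*(-5427 - 8681) = (4 + 2*(-157)*(25 - 157)) + (-11240 - 3515)*(-5427 - 8681) = (4 + 2*(-157)*(-132)) - 14755*(-14108) = (4 + 41448) + 208163540 = 41452 + 208163540 = 208204992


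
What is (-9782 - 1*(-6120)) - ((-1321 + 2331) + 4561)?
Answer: -9233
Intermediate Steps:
(-9782 - 1*(-6120)) - ((-1321 + 2331) + 4561) = (-9782 + 6120) - (1010 + 4561) = -3662 - 1*5571 = -3662 - 5571 = -9233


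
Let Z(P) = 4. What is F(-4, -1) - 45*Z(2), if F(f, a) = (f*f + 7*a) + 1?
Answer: -170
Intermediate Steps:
F(f, a) = 1 + f² + 7*a (F(f, a) = (f² + 7*a) + 1 = 1 + f² + 7*a)
F(-4, -1) - 45*Z(2) = (1 + (-4)² + 7*(-1)) - 45*4 = (1 + 16 - 7) - 180 = 10 - 180 = -170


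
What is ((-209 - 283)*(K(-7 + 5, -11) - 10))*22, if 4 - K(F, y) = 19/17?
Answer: 1309704/17 ≈ 77041.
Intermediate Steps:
K(F, y) = 49/17 (K(F, y) = 4 - 19/17 = 49/17)
((-209 - 283)*(K(-7 + 5, -11) - 10))*22 = ((-209 - 283)*(49/17 - 10))*22 = -492*(-121/17)*22 = (59532/17)*22 = 1309704/17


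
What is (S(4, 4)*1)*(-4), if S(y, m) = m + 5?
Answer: -36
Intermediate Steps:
S(y, m) = 5 + m
(S(4, 4)*1)*(-4) = ((5 + 4)*1)*(-4) = (9*1)*(-4) = 9*(-4) = -36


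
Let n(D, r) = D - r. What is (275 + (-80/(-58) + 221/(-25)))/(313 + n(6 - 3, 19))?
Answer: 193966/215325 ≈ 0.90081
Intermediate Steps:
(275 + (-80/(-58) + 221/(-25)))/(313 + n(6 - 3, 19)) = (275 + (-80/(-58) + 221/(-25)))/(313 + ((6 - 3) - 1*19)) = (275 + (-80*(-1/58) + 221*(-1/25)))/(313 + (3 - 19)) = (275 + (40/29 - 221/25))/(313 - 16) = (275 - 5409/725)/297 = (193966/725)*(1/297) = 193966/215325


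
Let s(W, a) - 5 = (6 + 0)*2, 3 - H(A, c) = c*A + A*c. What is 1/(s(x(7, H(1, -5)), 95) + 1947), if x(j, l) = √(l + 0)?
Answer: 1/1964 ≈ 0.00050917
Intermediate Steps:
H(A, c) = 3 - 2*A*c (H(A, c) = 3 - (c*A + A*c) = 3 - (A*c + A*c) = 3 - 2*A*c)
x(j, l) = √l
s(W, a) = 17 (s(W, a) = 5 + (6 + 0)*2 = 5 + 6*2 = 5 + 12 = 17)
1/(s(x(7, H(1, -5)), 95) + 1947) = 1/(17 + 1947) = 1/1964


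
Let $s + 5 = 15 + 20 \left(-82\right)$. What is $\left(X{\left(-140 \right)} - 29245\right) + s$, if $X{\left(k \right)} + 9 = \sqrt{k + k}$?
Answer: $-30884 + 2 i \sqrt{70} \approx -30884.0 + 16.733 i$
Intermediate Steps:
$s = -1630$ ($s = -5 + \left(15 + 20 \left(-82\right)\right) = -5 + \left(15 - 1640\right) = -5 - 1625 = -1630$)
$X{\left(k \right)} = -9 + \sqrt{2} \sqrt{k}$ ($X{\left(k \right)} = -9 + \sqrt{k + k} = -9 + \sqrt{2 k} = -9 + \sqrt{2} \sqrt{k}$)
$\left(X{\left(-140 \right)} - 29245\right) + s = \left(\left(-9 + \sqrt{2} \sqrt{-140}\right) - 29245\right) - 1630 = \left(\left(-9 + \sqrt{2} \cdot 2 i \sqrt{35}\right) - 29245\right) - 1630 = \left(\left(-9 + 2 i \sqrt{70}\right) - 29245\right) - 1630 = \left(-29254 + 2 i \sqrt{70}\right) - 1630 = -30884 + 2 i \sqrt{70}$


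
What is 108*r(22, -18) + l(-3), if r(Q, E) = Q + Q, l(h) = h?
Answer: 4749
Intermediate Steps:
r(Q, E) = 2*Q
108*r(22, -18) + l(-3) = 108*(2*22) - 3 = 108*44 - 3 = 4752 - 3 = 4749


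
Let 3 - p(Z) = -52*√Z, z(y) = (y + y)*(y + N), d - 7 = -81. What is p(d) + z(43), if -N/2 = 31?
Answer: -1631 + 52*I*√74 ≈ -1631.0 + 447.32*I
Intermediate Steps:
N = -62 (N = -2*31 = -62)
d = -74 (d = 7 - 81 = -74)
z(y) = 2*y*(-62 + y) (z(y) = (y + y)*(y - 62) = (2*y)*(-62 + y) = 2*y*(-62 + y))
p(Z) = 3 + 52*√Z (p(Z) = 3 - (-52)*√Z = 3 + 52*√Z)
p(d) + z(43) = (3 + 52*√(-74)) + 2*43*(-62 + 43) = (3 + 52*(I*√74)) + 2*43*(-19) = (3 + 52*I*√74) - 1634 = -1631 + 52*I*√74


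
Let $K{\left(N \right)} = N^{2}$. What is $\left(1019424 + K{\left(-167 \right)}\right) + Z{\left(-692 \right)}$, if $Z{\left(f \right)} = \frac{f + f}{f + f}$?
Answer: $1047314$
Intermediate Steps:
$Z{\left(f \right)} = 1$ ($Z{\left(f \right)} = \frac{2 f}{2 f} = 2 f \frac{1}{2 f} = 1$)
$\left(1019424 + K{\left(-167 \right)}\right) + Z{\left(-692 \right)} = \left(1019424 + \left(-167\right)^{2}\right) + 1 = \left(1019424 + 27889\right) + 1 = 1047313 + 1 = 1047314$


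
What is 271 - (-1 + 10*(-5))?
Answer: 322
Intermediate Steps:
271 - (-1 + 10*(-5)) = 271 - (-1 - 50) = 271 - 1*(-51) = 271 + 51 = 322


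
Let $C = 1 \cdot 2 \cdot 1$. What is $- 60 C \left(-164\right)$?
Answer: $19680$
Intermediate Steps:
$C = 2$ ($C = 2 \cdot 1 = 2$)
$- 60 C \left(-164\right) = \left(-60\right) 2 \left(-164\right) = \left(-120\right) \left(-164\right) = 19680$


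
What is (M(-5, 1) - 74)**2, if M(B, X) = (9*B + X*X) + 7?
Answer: 12321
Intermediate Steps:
M(B, X) = 7 + X**2 + 9*B (M(B, X) = (9*B + X**2) + 7 = (X**2 + 9*B) + 7 = 7 + X**2 + 9*B)
(M(-5, 1) - 74)**2 = ((7 + 1**2 + 9*(-5)) - 74)**2 = ((7 + 1 - 45) - 74)**2 = (-37 - 74)**2 = (-111)**2 = 12321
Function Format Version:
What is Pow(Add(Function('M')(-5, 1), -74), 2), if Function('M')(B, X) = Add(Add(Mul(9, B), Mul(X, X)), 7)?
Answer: 12321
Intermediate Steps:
Function('M')(B, X) = Add(7, Pow(X, 2), Mul(9, B)) (Function('M')(B, X) = Add(Add(Mul(9, B), Pow(X, 2)), 7) = Add(Add(Pow(X, 2), Mul(9, B)), 7) = Add(7, Pow(X, 2), Mul(9, B)))
Pow(Add(Function('M')(-5, 1), -74), 2) = Pow(Add(Add(7, Pow(1, 2), Mul(9, -5)), -74), 2) = Pow(Add(Add(7, 1, -45), -74), 2) = Pow(Add(-37, -74), 2) = Pow(-111, 2) = 12321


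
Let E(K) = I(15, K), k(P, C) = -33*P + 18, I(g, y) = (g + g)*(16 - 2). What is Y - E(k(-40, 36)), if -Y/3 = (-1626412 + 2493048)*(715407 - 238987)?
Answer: -1238648169780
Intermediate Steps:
I(g, y) = 28*g (I(g, y) = (2*g)*14 = 28*g)
k(P, C) = 18 - 33*P
E(K) = 420 (E(K) = 28*15 = 420)
Y = -1238648169360 (Y = -3*(-1626412 + 2493048)*(715407 - 238987) = -2599908*476420 = -3*412882723120 = -1238648169360)
Y - E(k(-40, 36)) = -1238648169360 - 1*420 = -1238648169360 - 420 = -1238648169780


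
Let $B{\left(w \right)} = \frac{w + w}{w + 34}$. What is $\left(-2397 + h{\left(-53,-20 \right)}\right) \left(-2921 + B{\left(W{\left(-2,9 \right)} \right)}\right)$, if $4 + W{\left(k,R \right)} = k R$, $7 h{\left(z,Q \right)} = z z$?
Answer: $\frac{122572780}{21} \approx 5.8368 \cdot 10^{6}$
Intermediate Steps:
$h{\left(z,Q \right)} = \frac{z^{2}}{7}$ ($h{\left(z,Q \right)} = \frac{z z}{7} = \frac{z^{2}}{7}$)
$W{\left(k,R \right)} = -4 + R k$ ($W{\left(k,R \right)} = -4 + k R = -4 + R k$)
$B{\left(w \right)} = \frac{2 w}{34 + w}$
$\left(-2397 + h{\left(-53,-20 \right)}\right) \left(-2921 + B{\left(W{\left(-2,9 \right)} \right)}\right) = \left(-2397 + \frac{\left(-53\right)^{2}}{7}\right) \left(-2921 + \frac{2 \left(-4 + 9 \left(-2\right)\right)}{34 + \left(-4 + 9 \left(-2\right)\right)}\right) = \left(-2397 + \frac{1}{7} \cdot 2809\right) \left(-2921 + \frac{2 \left(-4 - 18\right)}{34 - 22}\right) = \left(-2397 + \frac{2809}{7}\right) \left(-2921 + 2 \left(-22\right) \frac{1}{34 - 22}\right) = - \frac{13970 \left(-2921 + 2 \left(-22\right) \frac{1}{12}\right)}{7} = - \frac{13970 \left(-2921 - \frac{11}{3}\right)}{7} = \left(- \frac{13970}{7}\right) \left(- \frac{8774}{3}\right) = \frac{122572780}{21}$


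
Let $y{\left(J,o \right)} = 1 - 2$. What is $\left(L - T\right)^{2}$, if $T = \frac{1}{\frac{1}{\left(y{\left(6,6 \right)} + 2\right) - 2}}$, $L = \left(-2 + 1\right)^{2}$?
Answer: $4$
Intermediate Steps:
$y{\left(J,o \right)} = -1$ ($y{\left(J,o \right)} = 1 - 2 = -1$)
$L = 1$ ($L = \left(-1\right)^{2} = 1$)
$T = -1$ ($T = \frac{1}{\frac{1}{\left(-1 + 2\right) - 2}} = \frac{1}{\frac{1}{1 - 2}} = \frac{1}{\frac{1}{-1}} = \frac{1}{-1} = -1$)
$\left(L - T\right)^{2} = \left(1 - -1\right)^{2} = \left(1 + 1\right)^{2} = 2^{2} = 4$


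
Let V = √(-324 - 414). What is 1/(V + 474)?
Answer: 79/37569 - I*√82/75138 ≈ 0.0021028 - 0.00012052*I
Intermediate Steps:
V = 3*I*√82 (V = √(-738) = 3*I*√82 ≈ 27.166*I)
1/(V + 474) = 1/(3*I*√82 + 474) = 1/(474 + 3*I*√82)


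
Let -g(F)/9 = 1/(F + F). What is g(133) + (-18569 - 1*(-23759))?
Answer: 1380531/266 ≈ 5190.0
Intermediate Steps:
g(F) = -9/(2*F) (g(F) = -9/(F + F) = -9*1/(2*F) = -9/(2*F))
g(133) + (-18569 - 1*(-23759)) = -9/2/133 + (-18569 - 1*(-23759)) = -9/2*1/133 + (-18569 + 23759) = -9/266 + 5190 = 1380531/266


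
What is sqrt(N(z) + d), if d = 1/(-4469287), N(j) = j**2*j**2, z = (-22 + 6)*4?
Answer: 11*sqrt(2769561504443310177)/4469287 ≈ 4096.0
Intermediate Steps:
z = -64 (z = -16*4 = -64)
N(j) = j**4
d = -1/4469287 ≈ -2.2375e-7
sqrt(N(z) + d) = sqrt((-64)**4 - 1/4469287) = sqrt(16777216 - 1/4469287) = sqrt(74982193364991/4469287) = 11*sqrt(2769561504443310177)/4469287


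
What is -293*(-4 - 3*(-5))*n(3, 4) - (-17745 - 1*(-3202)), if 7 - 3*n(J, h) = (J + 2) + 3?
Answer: 46852/3 ≈ 15617.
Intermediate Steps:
n(J, h) = ⅔ - J/3 (n(J, h) = 7/3 - ((J + 2) + 3)/3 = 7/3 - ((2 + J) + 3)/3 = 7/3 - (5 + J)/3 = 7/3 + (-5/3 - J/3) = ⅔ - J/3)
-293*(-4 - 3*(-5))*n(3, 4) - (-17745 - 1*(-3202)) = -293*(-4 - 3*(-5))*(⅔ - ⅓*3) - (-17745 - 1*(-3202)) = -293*(-4 + 15)*(⅔ - 1) - (-17745 + 3202) = -3223*(-1)/3 - 1*(-14543) = -293*(-11/3) + 14543 = 3223/3 + 14543 = 46852/3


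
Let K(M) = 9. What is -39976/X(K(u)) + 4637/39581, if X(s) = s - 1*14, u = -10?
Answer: 1582313241/197905 ≈ 7995.3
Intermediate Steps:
X(s) = -14 + s (X(s) = s - 14 = -14 + s)
-39976/X(K(u)) + 4637/39581 = -39976/(-14 + 9) + 4637/39581 = -39976/(-5) + 4637*(1/39581) = -39976*(-⅕) + 4637/39581 = 39976/5 + 4637/39581 = 1582313241/197905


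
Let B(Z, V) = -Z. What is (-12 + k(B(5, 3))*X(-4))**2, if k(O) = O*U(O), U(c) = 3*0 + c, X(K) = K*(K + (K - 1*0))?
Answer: 620944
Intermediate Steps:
X(K) = 2*K**2 (X(K) = K*(K + (K + 0)) = K*(K + K) = K*(2*K) = 2*K**2)
U(c) = c (U(c) = 0 + c = c)
k(O) = O**2 (k(O) = O*O = O**2)
(-12 + k(B(5, 3))*X(-4))**2 = (-12 + (-1*5)**2*(2*(-4)**2))**2 = (-12 + (-5)**2*(2*16))**2 = (-12 + 25*32)**2 = (-12 + 800)**2 = 788**2 = 620944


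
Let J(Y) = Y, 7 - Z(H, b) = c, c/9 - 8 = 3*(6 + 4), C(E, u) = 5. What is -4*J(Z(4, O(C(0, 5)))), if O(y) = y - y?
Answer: 1340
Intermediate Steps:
O(y) = 0
c = 342 (c = 72 + 9*(3*(6 + 4)) = 72 + 9*(3*10) = 72 + 9*30 = 72 + 270 = 342)
Z(H, b) = -335 (Z(H, b) = 7 - 1*342 = 7 - 342 = -335)
-4*J(Z(4, O(C(0, 5)))) = -4*(-335) = 1340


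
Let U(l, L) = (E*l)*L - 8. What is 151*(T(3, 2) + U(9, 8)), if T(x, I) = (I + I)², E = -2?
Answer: -20536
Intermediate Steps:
T(x, I) = 4*I² (T(x, I) = (2*I)² = 4*I²)
U(l, L) = -8 - 2*L*l (U(l, L) = (-2*l)*L - 8 = -2*L*l - 8 = -8 - 2*L*l)
151*(T(3, 2) + U(9, 8)) = 151*(4*2² + (-8 - 2*8*9)) = 151*(4*4 + (-8 - 144)) = 151*(16 - 152) = 151*(-136) = -20536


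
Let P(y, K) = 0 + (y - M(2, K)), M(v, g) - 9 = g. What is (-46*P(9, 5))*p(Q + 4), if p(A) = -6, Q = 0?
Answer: -1380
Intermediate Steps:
M(v, g) = 9 + g
P(y, K) = -9 + y - K (P(y, K) = 0 + (y - (9 + K)) = 0 + (y + (-9 - K)) = 0 + (-9 + y - K) = -9 + y - K)
(-46*P(9, 5))*p(Q + 4) = -46*(-9 + 9 - 1*5)*(-6) = -46*(-9 + 9 - 5)*(-6) = -46*(-5)*(-6) = 230*(-6) = -1380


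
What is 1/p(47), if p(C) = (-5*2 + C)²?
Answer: 1/1369 ≈ 0.00073046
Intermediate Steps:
p(C) = (-10 + C)²
1/p(47) = 1/((-10 + 47)²) = 1/(37²) = 1/1369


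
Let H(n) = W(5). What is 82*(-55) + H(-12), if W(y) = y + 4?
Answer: -4501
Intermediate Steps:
W(y) = 4 + y
H(n) = 9 (H(n) = 4 + 5 = 9)
82*(-55) + H(-12) = 82*(-55) + 9 = -4510 + 9 = -4501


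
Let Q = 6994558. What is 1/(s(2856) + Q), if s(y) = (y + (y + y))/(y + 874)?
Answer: 1865/13044854954 ≈ 1.4297e-7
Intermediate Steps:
s(y) = 3*y/(874 + y) (s(y) = (y + 2*y)/(874 + y) = (3*y)/(874 + y) = 3*y/(874 + y))
1/(s(2856) + Q) = 1/(3*2856/(874 + 2856) + 6994558) = 1/(3*2856/3730 + 6994558) = 1/(3*2856*(1/3730) + 6994558) = 1/(4284/1865 + 6994558) = 1/(13044854954/1865) = 1865/13044854954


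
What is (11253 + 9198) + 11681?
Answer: 32132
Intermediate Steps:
(11253 + 9198) + 11681 = 20451 + 11681 = 32132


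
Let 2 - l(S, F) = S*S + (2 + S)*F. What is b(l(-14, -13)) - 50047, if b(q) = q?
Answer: -50397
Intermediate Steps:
l(S, F) = 2 - S² - F*(2 + S) (l(S, F) = 2 - (S*S + (2 + S)*F) = 2 - (S² + F*(2 + S)) = 2 + (-S² - F*(2 + S)) = 2 - S² - F*(2 + S))
b(l(-14, -13)) - 50047 = (2 - 1*(-14)² - 2*(-13) - 1*(-13)*(-14)) - 50047 = (2 - 1*196 + 26 - 182) - 50047 = (2 - 196 + 26 - 182) - 50047 = -350 - 50047 = -50397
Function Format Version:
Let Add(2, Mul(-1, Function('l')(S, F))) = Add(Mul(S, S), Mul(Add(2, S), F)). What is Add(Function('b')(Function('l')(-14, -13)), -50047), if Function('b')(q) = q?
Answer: -50397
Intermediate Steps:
Function('l')(S, F) = Add(2, Mul(-1, Pow(S, 2)), Mul(-1, F, Add(2, S))) (Function('l')(S, F) = Add(2, Mul(-1, Add(Mul(S, S), Mul(Add(2, S), F)))) = Add(2, Mul(-1, Add(Pow(S, 2), Mul(F, Add(2, S))))) = Add(2, Add(Mul(-1, Pow(S, 2)), Mul(-1, F, Add(2, S)))) = Add(2, Mul(-1, Pow(S, 2)), Mul(-1, F, Add(2, S))))
Add(Function('b')(Function('l')(-14, -13)), -50047) = Add(Add(2, Mul(-1, Pow(-14, 2)), Mul(-2, -13), Mul(-1, -13, -14)), -50047) = Add(Add(2, Mul(-1, 196), 26, -182), -50047) = Add(Add(2, -196, 26, -182), -50047) = Add(-350, -50047) = -50397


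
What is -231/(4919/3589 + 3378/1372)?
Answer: -568734474/9436255 ≈ -60.271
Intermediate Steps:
-231/(4919/3589 + 3378/1372) = -231/(4919*(1/3589) + 3378*(1/1372)) = -231/(4919/3589 + 1689/686) = -231/9436255/2462054 = -231*2462054/9436255 = -568734474/9436255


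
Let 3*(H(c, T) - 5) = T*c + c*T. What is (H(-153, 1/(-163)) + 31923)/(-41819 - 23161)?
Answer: -136957/278730 ≈ -0.49136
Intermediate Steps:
H(c, T) = 5 + 2*T*c/3 (H(c, T) = 5 + (T*c + c*T)/3 = 5 + (T*c + T*c)/3 = 5 + (2*T*c)/3 = 5 + 2*T*c/3)
(H(-153, 1/(-163)) + 31923)/(-41819 - 23161) = ((5 + (⅔)*(-153)/(-163)) + 31923)/(-41819 - 23161) = ((5 + (⅔)*(-1/163)*(-153)) + 31923)/(-64980) = ((5 + 102/163) + 31923)*(-1/64980) = (917/163 + 31923)*(-1/64980) = (5204366/163)*(-1/64980) = -136957/278730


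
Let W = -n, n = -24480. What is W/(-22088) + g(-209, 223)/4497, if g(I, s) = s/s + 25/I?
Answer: -261409396/235908123 ≈ -1.1081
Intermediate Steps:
W = 24480 (W = -1*(-24480) = 24480)
g(I, s) = 1 + 25/I
W/(-22088) + g(-209, 223)/4497 = 24480/(-22088) + ((25 - 209)/(-209))/4497 = 24480*(-1/22088) - 1/209*(-184)*(1/4497) = -3060/2761 + (184/209)*(1/4497) = -3060/2761 + 184/939873 = -261409396/235908123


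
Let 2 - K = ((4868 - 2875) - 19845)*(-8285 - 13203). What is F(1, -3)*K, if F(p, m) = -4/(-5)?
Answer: -1534415096/5 ≈ -3.0688e+8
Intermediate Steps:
F(p, m) = ⅘ (F(p, m) = -4*(-⅕) = ⅘)
K = -383603774 (K = 2 - ((4868 - 2875) - 19845)*(-8285 - 13203) = 2 - (1993 - 19845)*(-21488) = 2 - (-17852)*(-21488) = 2 - 1*383603776 = 2 - 383603776 = -383603774)
F(1, -3)*K = (⅘)*(-383603774) = -1534415096/5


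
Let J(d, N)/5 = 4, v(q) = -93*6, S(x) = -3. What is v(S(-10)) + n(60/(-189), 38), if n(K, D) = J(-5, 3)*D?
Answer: 202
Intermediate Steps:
v(q) = -558
J(d, N) = 20 (J(d, N) = 5*4 = 20)
n(K, D) = 20*D
v(S(-10)) + n(60/(-189), 38) = -558 + 20*38 = -558 + 760 = 202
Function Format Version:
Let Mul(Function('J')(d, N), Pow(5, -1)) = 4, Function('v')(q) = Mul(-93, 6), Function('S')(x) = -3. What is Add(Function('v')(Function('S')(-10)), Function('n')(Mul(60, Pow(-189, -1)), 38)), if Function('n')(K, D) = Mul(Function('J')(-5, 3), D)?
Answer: 202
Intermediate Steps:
Function('v')(q) = -558
Function('J')(d, N) = 20 (Function('J')(d, N) = Mul(5, 4) = 20)
Function('n')(K, D) = Mul(20, D)
Add(Function('v')(Function('S')(-10)), Function('n')(Mul(60, Pow(-189, -1)), 38)) = Add(-558, Mul(20, 38)) = Add(-558, 760) = 202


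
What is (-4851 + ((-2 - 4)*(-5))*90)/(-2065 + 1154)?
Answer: 2151/911 ≈ 2.3611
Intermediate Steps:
(-4851 + ((-2 - 4)*(-5))*90)/(-2065 + 1154) = (-4851 - 6*(-5)*90)/(-911) = (-4851 + 30*90)*(-1/911) = (-4851 + 2700)*(-1/911) = -2151*(-1/911) = 2151/911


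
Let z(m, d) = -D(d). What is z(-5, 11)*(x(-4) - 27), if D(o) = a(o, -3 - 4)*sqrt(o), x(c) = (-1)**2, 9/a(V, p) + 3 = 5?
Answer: 117*sqrt(11) ≈ 388.04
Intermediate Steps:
a(V, p) = 9/2 (a(V, p) = 9/(-3 + 5) = 9/2)
x(c) = 1
D(o) = 9*sqrt(o)/2
z(m, d) = -9*sqrt(d)/2
z(-5, 11)*(x(-4) - 27) = (-9*sqrt(11)/2)*(1 - 27) = -9*sqrt(11)/2*(-26) = 117*sqrt(11)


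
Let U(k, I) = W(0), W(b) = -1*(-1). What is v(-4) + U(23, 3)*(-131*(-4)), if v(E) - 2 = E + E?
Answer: 518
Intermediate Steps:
W(b) = 1
v(E) = 2 + 2*E (v(E) = 2 + (E + E) = 2 + 2*E)
U(k, I) = 1
v(-4) + U(23, 3)*(-131*(-4)) = (2 + 2*(-4)) + 1*(-131*(-4)) = (2 - 8) + 1*524 = -6 + 524 = 518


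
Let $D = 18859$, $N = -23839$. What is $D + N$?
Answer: $-4980$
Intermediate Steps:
$D + N = 18859 - 23839 = -4980$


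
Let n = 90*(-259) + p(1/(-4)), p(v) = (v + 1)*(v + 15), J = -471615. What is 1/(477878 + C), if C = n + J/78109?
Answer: 1249744/568099910045 ≈ 2.1999e-6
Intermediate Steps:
p(v) = (1 + v)*(15 + v)
n = -372783/16 (n = 90*(-259) + (15 + (1/(-4))**2 + 16/(-4)) = -23310 + (15 + (-1/4)**2 + 16*(-1/4)) = -23310 + (15 + 1/16 - 4) = -23310 + 177/16 = -372783/16 ≈ -23299.)
C = -29125253187/1249744 (C = -372783/16 - 471615/78109 = -29125253187/1249744 ≈ -23305.)
1/(477878 + C) = 1/(477878 - 29125253187/1249744) = 1/(568099910045/1249744) = 1249744/568099910045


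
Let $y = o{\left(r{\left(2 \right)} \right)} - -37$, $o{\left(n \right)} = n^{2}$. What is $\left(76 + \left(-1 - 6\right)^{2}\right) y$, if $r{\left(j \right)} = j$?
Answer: $5125$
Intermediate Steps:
$y = 41$ ($y = 2^{2} - -37 = 4 + 37 = 41$)
$\left(76 + \left(-1 - 6\right)^{2}\right) y = \left(76 + \left(-1 - 6\right)^{2}\right) 41 = \left(76 + \left(-7\right)^{2}\right) 41 = \left(76 + 49\right) 41 = 125 \cdot 41 = 5125$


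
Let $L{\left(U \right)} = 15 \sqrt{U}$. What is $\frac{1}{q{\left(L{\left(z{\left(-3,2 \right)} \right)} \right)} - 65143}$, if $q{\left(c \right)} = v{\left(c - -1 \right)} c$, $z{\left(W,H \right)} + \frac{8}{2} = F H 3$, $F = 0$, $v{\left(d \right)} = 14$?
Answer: $- \frac{65143}{4243786849} - \frac{420 i}{4243786849} \approx -1.535 \cdot 10^{-5} - 9.8968 \cdot 10^{-8} i$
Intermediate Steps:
$z{\left(W,H \right)} = -4$ ($z{\left(W,H \right)} = -4 + 0 H 3 = -4 + 0 \cdot 3 = -4 + 0 = -4$)
$q{\left(c \right)} = 14 c$
$\frac{1}{q{\left(L{\left(z{\left(-3,2 \right)} \right)} \right)} - 65143} = \frac{1}{14 \cdot 15 \sqrt{-4} - 65143} = \frac{1}{14 \cdot 15 \cdot 2 i - 65143} = \frac{1}{14 \cdot 30 i - 65143} = \frac{1}{420 i - 65143} = \frac{1}{-65143 + 420 i} = \frac{-65143 - 420 i}{4243786849}$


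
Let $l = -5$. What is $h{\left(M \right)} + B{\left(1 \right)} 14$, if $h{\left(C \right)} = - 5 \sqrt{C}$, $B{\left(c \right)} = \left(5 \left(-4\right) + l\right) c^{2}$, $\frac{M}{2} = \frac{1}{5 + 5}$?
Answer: $-350 - \sqrt{5} \approx -352.24$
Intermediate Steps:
$M = \frac{1}{5}$ ($M = \frac{2}{5 + 5} = \frac{2}{10} = 2 \cdot \frac{1}{10} = \frac{1}{5} \approx 0.2$)
$B{\left(c \right)} = - 25 c^{2}$ ($B{\left(c \right)} = \left(5 \left(-4\right) - 5\right) c^{2} = \left(-20 - 5\right) c^{2} = - 25 c^{2}$)
$h{\left(M \right)} + B{\left(1 \right)} 14 = - \frac{5}{\sqrt{5}} + - 25 \cdot 1^{2} \cdot 14 = - 5 \frac{\sqrt{5}}{5} + \left(-25\right) 1 \cdot 14 = - \sqrt{5} - 350 = -350 - \sqrt{5}$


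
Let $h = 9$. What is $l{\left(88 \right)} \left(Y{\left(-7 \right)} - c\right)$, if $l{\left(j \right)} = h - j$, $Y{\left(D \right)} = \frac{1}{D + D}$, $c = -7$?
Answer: $- \frac{7663}{14} \approx -547.36$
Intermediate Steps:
$Y{\left(D \right)} = \frac{1}{2 D}$
$l{\left(j \right)} = 9 - j$
$l{\left(88 \right)} \left(Y{\left(-7 \right)} - c\right) = \left(9 - 88\right) \left(\frac{1}{2 \left(-7\right)} - -7\right) = \left(9 - 88\right) \left(\frac{1}{2} \left(- \frac{1}{7}\right) + 7\right) = - 79 \left(- \frac{1}{14} + 7\right) = \left(-79\right) \frac{97}{14} = - \frac{7663}{14}$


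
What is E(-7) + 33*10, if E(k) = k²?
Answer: 379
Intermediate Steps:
E(-7) + 33*10 = (-7)² + 33*10 = 49 + 330 = 379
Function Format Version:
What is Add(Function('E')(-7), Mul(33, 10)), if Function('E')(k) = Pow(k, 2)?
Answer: 379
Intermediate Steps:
Add(Function('E')(-7), Mul(33, 10)) = Add(Pow(-7, 2), Mul(33, 10)) = Add(49, 330) = 379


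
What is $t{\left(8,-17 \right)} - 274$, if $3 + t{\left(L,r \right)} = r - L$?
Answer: $-302$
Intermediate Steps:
$t{\left(L,r \right)} = -3 + r - L$ ($t{\left(L,r \right)} = -3 - \left(L - r\right) = -3 + r - L$)
$t{\left(8,-17 \right)} - 274 = \left(-3 - 17 - 8\right) - 274 = -28 - 274 = -302$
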